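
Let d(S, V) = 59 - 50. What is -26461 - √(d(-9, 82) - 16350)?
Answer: -26461 - I*√16341 ≈ -26461.0 - 127.83*I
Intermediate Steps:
d(S, V) = 9
-26461 - √(d(-9, 82) - 16350) = -26461 - √(9 - 16350) = -26461 - √(-16341) = -26461 - I*√16341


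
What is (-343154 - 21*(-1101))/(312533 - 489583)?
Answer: 320033/177050 ≈ 1.8076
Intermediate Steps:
(-343154 - 21*(-1101))/(312533 - 489583) = (-343154 + 23121)/(-177050) = -320033*(-1/177050) = 320033/177050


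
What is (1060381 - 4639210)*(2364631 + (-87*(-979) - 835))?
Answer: -8764441277301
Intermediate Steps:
(1060381 - 4639210)*(2364631 + (-87*(-979) - 835)) = -3578829*(2364631 + (85173 - 835)) = -3578829*(2364631 + 84338) = -3578829*2448969 = -8764441277301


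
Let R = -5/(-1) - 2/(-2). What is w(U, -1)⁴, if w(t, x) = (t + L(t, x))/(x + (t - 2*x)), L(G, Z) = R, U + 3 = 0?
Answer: 81/16 ≈ 5.0625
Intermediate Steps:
U = -3 (U = -3 + 0 = -3)
R = 6 (R = -5*(-1) - 2*(-½) = 5 + 1 = 6)
L(G, Z) = 6
w(t, x) = (6 + t)/(t - x) (w(t, x) = (t + 6)/(x + (t - 2*x)) = (6 + t)/(t - x))
w(U, -1)⁴ = ((6 - 3)/(-3 - 1*(-1)))⁴ = (3/(-3 + 1))⁴ = (3/(-2))⁴ = (-½*3)⁴ = (-3/2)⁴ = 81/16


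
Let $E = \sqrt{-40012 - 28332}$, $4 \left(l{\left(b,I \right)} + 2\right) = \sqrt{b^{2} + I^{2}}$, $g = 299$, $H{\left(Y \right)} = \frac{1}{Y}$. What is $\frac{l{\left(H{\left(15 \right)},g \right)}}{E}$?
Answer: $\frac{i \sqrt{17086} \left(120 - \sqrt{20115226}\right)}{2050320} \approx - 0.27828 i$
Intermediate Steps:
$l{\left(b,I \right)} = -2 + \frac{\sqrt{I^{2} + b^{2}}}{4}$ ($l{\left(b,I \right)} = -2 + \frac{\sqrt{b^{2} + I^{2}}}{4} = -2 + \frac{\sqrt{I^{2} + b^{2}}}{4}$)
$E = 2 i \sqrt{17086}$ ($E = \sqrt{-68344} = 2 i \sqrt{17086} \approx 261.43 i$)
$\frac{l{\left(H{\left(15 \right)},g \right)}}{E} = \frac{-2 + \frac{\sqrt{299^{2} + \left(\frac{1}{15}\right)^{2}}}{4}}{2 i \sqrt{17086}} = \left(-2 + \frac{\sqrt{89401 + \left(\frac{1}{15}\right)^{2}}}{4}\right) \left(- \frac{i \sqrt{17086}}{34172}\right) = \left(-2 + \frac{\sqrt{89401 + \frac{1}{225}}}{4}\right) \left(- \frac{i \sqrt{17086}}{34172}\right) = \left(-2 + \frac{\sqrt{\frac{20115226}{225}}}{4}\right) \left(- \frac{i \sqrt{17086}}{34172}\right) = \left(-2 + \frac{\frac{1}{15} \sqrt{20115226}}{4}\right) \left(- \frac{i \sqrt{17086}}{34172}\right) = \left(-2 + \frac{\sqrt{20115226}}{60}\right) \left(- \frac{i \sqrt{17086}}{34172}\right) = - \frac{i \sqrt{17086} \left(-2 + \frac{\sqrt{20115226}}{60}\right)}{34172}$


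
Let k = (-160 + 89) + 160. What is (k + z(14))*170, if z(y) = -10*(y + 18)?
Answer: -39270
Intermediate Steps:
z(y) = -180 - 10*y (z(y) = -10*(18 + y) = -180 - 10*y)
k = 89 (k = -71 + 160 = 89)
(k + z(14))*170 = (89 + (-180 - 10*14))*170 = (89 + (-180 - 140))*170 = (89 - 320)*170 = -231*170 = -39270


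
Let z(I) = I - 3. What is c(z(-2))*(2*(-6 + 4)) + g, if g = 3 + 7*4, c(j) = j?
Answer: 51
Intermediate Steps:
z(I) = -3 + I
g = 31 (g = 3 + 28 = 31)
c(z(-2))*(2*(-6 + 4)) + g = (-3 - 2)*(2*(-6 + 4)) + 31 = -10*(-2) + 31 = -5*(-4) + 31 = 20 + 31 = 51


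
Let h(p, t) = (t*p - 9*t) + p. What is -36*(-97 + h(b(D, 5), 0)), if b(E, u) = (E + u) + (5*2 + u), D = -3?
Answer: 2880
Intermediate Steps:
b(E, u) = 10 + E + 2*u (b(E, u) = (E + u) + (10 + u) = 10 + E + 2*u)
h(p, t) = p - 9*t + p*t (h(p, t) = (p*t - 9*t) + p = (-9*t + p*t) + p = p - 9*t + p*t)
-36*(-97 + h(b(D, 5), 0)) = -36*(-97 + ((10 - 3 + 2*5) - 9*0 + (10 - 3 + 2*5)*0)) = -36*(-97 + ((10 - 3 + 10) + 0 + (10 - 3 + 10)*0)) = -36*(-97 + (17 + 0 + 17*0)) = -36*(-97 + (17 + 0 + 0)) = -36*(-97 + 17) = -36*(-80) = 2880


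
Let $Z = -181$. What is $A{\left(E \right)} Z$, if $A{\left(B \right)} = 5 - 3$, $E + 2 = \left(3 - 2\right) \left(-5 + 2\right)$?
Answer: $-362$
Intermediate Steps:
$E = -5$ ($E = -2 + \left(3 - 2\right) \left(-5 + 2\right) = -2 + 1 \left(-3\right) = -2 - 3 = -5$)
$A{\left(B \right)} = 2$
$A{\left(E \right)} Z = 2 \left(-181\right) = -362$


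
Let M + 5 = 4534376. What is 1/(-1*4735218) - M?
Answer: -21471235177879/4735218 ≈ -4.5344e+6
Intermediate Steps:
M = 4534371 (M = -5 + 4534376 = 4534371)
1/(-1*4735218) - M = 1/(-1*4735218) - 1*4534371 = 1/(-4735218) - 4534371 = -1/4735218 - 4534371 = -21471235177879/4735218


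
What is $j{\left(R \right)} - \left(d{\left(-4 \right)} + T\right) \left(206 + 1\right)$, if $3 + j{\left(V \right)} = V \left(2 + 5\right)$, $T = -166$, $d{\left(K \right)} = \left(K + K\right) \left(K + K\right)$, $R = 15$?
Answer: $21216$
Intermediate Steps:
$d{\left(K \right)} = 4 K^{2}$ ($d{\left(K \right)} = 2 K 2 K = 4 K^{2}$)
$j{\left(V \right)} = -3 + 7 V$ ($j{\left(V \right)} = -3 + V \left(2 + 5\right) = -3 + V 7 = -3 + 7 V$)
$j{\left(R \right)} - \left(d{\left(-4 \right)} + T\right) \left(206 + 1\right) = \left(-3 + 7 \cdot 15\right) - \left(4 \left(-4\right)^{2} - 166\right) \left(206 + 1\right) = \left(-3 + 105\right) - \left(4 \cdot 16 - 166\right) 207 = 102 - \left(64 - 166\right) 207 = 102 - \left(-102\right) 207 = 102 - -21114 = 102 + 21114 = 21216$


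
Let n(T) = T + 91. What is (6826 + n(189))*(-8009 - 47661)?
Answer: -395591020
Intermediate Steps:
n(T) = 91 + T
(6826 + n(189))*(-8009 - 47661) = (6826 + (91 + 189))*(-8009 - 47661) = (6826 + 280)*(-55670) = 7106*(-55670) = -395591020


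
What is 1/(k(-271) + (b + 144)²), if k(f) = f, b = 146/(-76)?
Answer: 1444/28757877 ≈ 5.0212e-5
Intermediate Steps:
b = -73/38 (b = 146*(-1/76) = -73/38 ≈ -1.9211)
1/(k(-271) + (b + 144)²) = 1/(-271 + (-73/38 + 144)²) = 1/(-271 + (5399/38)²) = 1/(-271 + 29149201/1444) = 1/(28757877/1444) = 1444/28757877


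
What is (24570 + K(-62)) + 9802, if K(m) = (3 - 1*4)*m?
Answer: 34434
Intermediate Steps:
K(m) = -m (K(m) = (3 - 4)*m = -m)
(24570 + K(-62)) + 9802 = (24570 - 1*(-62)) + 9802 = (24570 + 62) + 9802 = 24632 + 9802 = 34434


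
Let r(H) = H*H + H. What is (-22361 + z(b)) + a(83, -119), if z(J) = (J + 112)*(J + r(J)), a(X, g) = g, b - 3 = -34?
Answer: 50339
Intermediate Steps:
b = -31 (b = 3 - 34 = -31)
r(H) = H + H² (r(H) = H² + H = H + H²)
z(J) = (112 + J)*(J + J*(1 + J)) (z(J) = (J + 112)*(J + J*(1 + J)) = (112 + J)*(J + J*(1 + J)))
(-22361 + z(b)) + a(83, -119) = (-22361 - 31*(224 + (-31)² + 114*(-31))) - 119 = (-22361 - 31*(224 + 961 - 3534)) - 119 = (-22361 - 31*(-2349)) - 119 = (-22361 + 72819) - 119 = 50458 - 119 = 50339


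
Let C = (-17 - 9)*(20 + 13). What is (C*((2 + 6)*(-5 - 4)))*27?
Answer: 1667952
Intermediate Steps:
C = -858 (C = -26*33 = -858)
(C*((2 + 6)*(-5 - 4)))*27 = -858*(2 + 6)*(-5 - 4)*27 = -6864*(-9)*27 = -858*(-72)*27 = 61776*27 = 1667952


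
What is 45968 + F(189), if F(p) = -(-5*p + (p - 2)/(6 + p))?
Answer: 9147848/195 ≈ 46912.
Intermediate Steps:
F(p) = 5*p - (-2 + p)/(6 + p) (F(p) = -(-5*p + (-2 + p)/(6 + p)) = 5*p - (-2 + p)/(6 + p))
45968 + F(189) = 45968 + (2 + 5*189² + 29*189)/(6 + 189) = 45968 + (2 + 5*35721 + 5481)/195 = 45968 + (2 + 178605 + 5481)/195 = 45968 + (1/195)*184088 = 45968 + 184088/195 = 9147848/195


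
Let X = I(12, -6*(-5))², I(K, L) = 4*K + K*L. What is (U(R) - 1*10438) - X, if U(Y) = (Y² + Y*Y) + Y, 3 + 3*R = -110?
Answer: -1566919/9 ≈ -1.7410e+5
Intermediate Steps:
R = -113/3 (R = -1 + (⅓)*(-110) = -1 - 110/3 = -113/3 ≈ -37.667)
U(Y) = Y + 2*Y² (U(Y) = (Y² + Y²) + Y = 2*Y² + Y = Y + 2*Y²)
X = 166464 (X = (12*(4 - 6*(-5)))² = (12*(4 + 30))² = (12*34)² = 408² = 166464)
(U(R) - 1*10438) - X = (-113*(1 + 2*(-113/3))/3 - 1*10438) - 1*166464 = (-113*(1 - 226/3)/3 - 10438) - 166464 = (-113/3*(-223/3) - 10438) - 166464 = (25199/9 - 10438) - 166464 = -68743/9 - 166464 = -1566919/9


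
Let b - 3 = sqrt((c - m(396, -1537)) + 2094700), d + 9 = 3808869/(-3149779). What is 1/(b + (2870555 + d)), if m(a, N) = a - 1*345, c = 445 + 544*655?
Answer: 14239506965116096879/40875173099717710693664015 - 9921107748841*sqrt(2451414)/81750346199435421387328030 ≈ 3.4818e-7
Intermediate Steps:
d = -32156880/3149779 (d = -9 + 3808869/(-3149779) = -9 + 3808869*(-1/3149779) = -9 - 3808869/3149779 = -32156880/3149779 ≈ -10.209)
c = 356765 (c = 445 + 356320 = 356765)
m(a, N) = -345 + a (m(a, N) = a - 345 = -345 + a)
b = 3 + sqrt(2451414) (b = 3 + sqrt((356765 - (-345 + 396)) + 2094700) = 3 + sqrt((356765 - 1*51) + 2094700) = 3 + sqrt((356765 - 51) + 2094700) = 3 + sqrt(356714 + 2094700) = 3 + sqrt(2451414) ≈ 1568.7)
1/(b + (2870555 + d)) = 1/((3 + sqrt(2451414)) + (2870555 - 32156880/3149779)) = 1/((3 + sqrt(2451414)) + 9041581700465/3149779) = 1/(9041591149802/3149779 + sqrt(2451414))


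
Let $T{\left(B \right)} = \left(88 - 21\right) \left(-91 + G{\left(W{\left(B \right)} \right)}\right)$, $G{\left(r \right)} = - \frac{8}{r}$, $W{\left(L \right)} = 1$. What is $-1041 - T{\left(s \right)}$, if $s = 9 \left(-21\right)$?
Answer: $5592$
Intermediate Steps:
$s = -189$
$T{\left(B \right)} = -6633$ ($T{\left(B \right)} = \left(88 - 21\right) \left(-91 - \frac{8}{1}\right) = 67 \left(-91 - 8\right) = 67 \left(-99\right) = -6633$)
$-1041 - T{\left(s \right)} = -1041 - -6633 = -1041 + 6633 = 5592$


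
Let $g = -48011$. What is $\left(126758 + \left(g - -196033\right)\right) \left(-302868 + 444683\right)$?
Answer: $38967925700$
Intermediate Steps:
$\left(126758 + \left(g - -196033\right)\right) \left(-302868 + 444683\right) = \left(126758 - -148022\right) \left(-302868 + 444683\right) = \left(126758 + \left(-48011 + 196033\right)\right) 141815 = \left(126758 + 148022\right) 141815 = 274780 \cdot 141815 = 38967925700$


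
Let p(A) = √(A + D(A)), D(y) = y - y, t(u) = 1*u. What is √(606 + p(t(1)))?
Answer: √607 ≈ 24.637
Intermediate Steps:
t(u) = u
D(y) = 0
p(A) = √A (p(A) = √(A + 0) = √A)
√(606 + p(t(1))) = √(606 + √1) = √(606 + 1) = √607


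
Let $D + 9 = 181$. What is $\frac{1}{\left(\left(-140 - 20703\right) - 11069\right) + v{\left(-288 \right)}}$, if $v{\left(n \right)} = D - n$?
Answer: $- \frac{1}{31452} \approx -3.1794 \cdot 10^{-5}$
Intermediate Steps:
$D = 172$ ($D = -9 + 181 = 172$)
$v{\left(n \right)} = 172 - n$
$\frac{1}{\left(\left(-140 - 20703\right) - 11069\right) + v{\left(-288 \right)}} = \frac{1}{\left(\left(-140 - 20703\right) - 11069\right) + \left(172 - -288\right)} = \frac{1}{\left(\left(-140 - 20703\right) - 11069\right) + \left(172 + 288\right)} = \frac{1}{\left(-20843 - 11069\right) + 460} = \frac{1}{-31912 + 460} = \frac{1}{-31452} = - \frac{1}{31452}$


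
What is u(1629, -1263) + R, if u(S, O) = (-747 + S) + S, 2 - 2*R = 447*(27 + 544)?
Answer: -250213/2 ≈ -1.2511e+5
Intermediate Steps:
R = -255235/2 (R = 1 - 447*(27 + 544)/2 = 1 - 447*571/2 = 1 - ½*255237 = 1 - 255237/2 = -255235/2 ≈ -1.2762e+5)
u(S, O) = -747 + 2*S
u(1629, -1263) + R = (-747 + 2*1629) - 255235/2 = (-747 + 3258) - 255235/2 = 2511 - 255235/2 = -250213/2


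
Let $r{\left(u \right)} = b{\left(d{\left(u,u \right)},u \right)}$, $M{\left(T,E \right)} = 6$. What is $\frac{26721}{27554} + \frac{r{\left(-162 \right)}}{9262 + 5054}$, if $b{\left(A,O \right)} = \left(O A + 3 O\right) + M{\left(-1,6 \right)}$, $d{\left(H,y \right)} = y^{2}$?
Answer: $- \frac{9731440883}{32871922} \approx -296.04$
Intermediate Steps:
$b{\left(A,O \right)} = 6 + 3 O + A O$ ($b{\left(A,O \right)} = \left(O A + 3 O\right) + 6 = \left(A O + 3 O\right) + 6 = \left(3 O + A O\right) + 6 = 6 + 3 O + A O$)
$r{\left(u \right)} = 6 + u^{3} + 3 u$ ($r{\left(u \right)} = 6 + 3 u + u^{2} u = 6 + 3 u + u^{3} = 6 + u^{3} + 3 u$)
$\frac{26721}{27554} + \frac{r{\left(-162 \right)}}{9262 + 5054} = \frac{26721}{27554} + \frac{6 + \left(-162\right)^{3} + 3 \left(-162\right)}{9262 + 5054} = 26721 \cdot \frac{1}{27554} + \frac{6 - 4251528 - 486}{14316} = \frac{26721}{27554} - \frac{354334}{1193} = - \frac{9731440883}{32871922}$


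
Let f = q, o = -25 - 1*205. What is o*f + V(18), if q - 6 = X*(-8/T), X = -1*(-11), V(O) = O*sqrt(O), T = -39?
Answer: -74060/39 + 54*sqrt(2) ≈ -1822.6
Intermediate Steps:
V(O) = O**(3/2)
X = 11
o = -230 (o = -25 - 205 = -230)
q = 322/39 (q = 6 + 11*(-8/(-39)) = 6 + 11*(-8*(-1/39)) = 6 + 11*(8/39) = 6 + 88/39 = 322/39 ≈ 8.2564)
f = 322/39 ≈ 8.2564
o*f + V(18) = -230*322/39 + 18**(3/2) = -74060/39 + 54*sqrt(2)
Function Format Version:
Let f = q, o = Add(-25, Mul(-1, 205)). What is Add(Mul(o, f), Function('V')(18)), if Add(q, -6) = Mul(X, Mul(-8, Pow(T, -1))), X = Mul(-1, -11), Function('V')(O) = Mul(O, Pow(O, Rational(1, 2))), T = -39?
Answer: Add(Rational(-74060, 39), Mul(54, Pow(2, Rational(1, 2)))) ≈ -1822.6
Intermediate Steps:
Function('V')(O) = Pow(O, Rational(3, 2))
X = 11
o = -230 (o = Add(-25, -205) = -230)
q = Rational(322, 39) (q = Add(6, Mul(11, Mul(-8, Pow(-39, -1)))) = Add(6, Mul(11, Mul(-8, Rational(-1, 39)))) = Add(6, Mul(11, Rational(8, 39))) = Add(6, Rational(88, 39)) = Rational(322, 39) ≈ 8.2564)
f = Rational(322, 39) ≈ 8.2564
Add(Mul(o, f), Function('V')(18)) = Add(Mul(-230, Rational(322, 39)), Pow(18, Rational(3, 2))) = Add(Rational(-74060, 39), Mul(54, Pow(2, Rational(1, 2))))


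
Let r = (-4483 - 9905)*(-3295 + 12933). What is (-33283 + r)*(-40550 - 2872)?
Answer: 6022840997994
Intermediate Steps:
r = -138671544 (r = -14388*9638 = -138671544)
(-33283 + r)*(-40550 - 2872) = (-33283 - 138671544)*(-40550 - 2872) = -138704827*(-43422) = 6022840997994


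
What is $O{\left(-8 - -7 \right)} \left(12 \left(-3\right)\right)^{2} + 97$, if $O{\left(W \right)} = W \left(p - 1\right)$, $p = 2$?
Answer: $-1199$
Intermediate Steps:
$O{\left(W \right)} = W$ ($O{\left(W \right)} = W \left(2 - 1\right) = W 1 = W$)
$O{\left(-8 - -7 \right)} \left(12 \left(-3\right)\right)^{2} + 97 = \left(-8 - -7\right) \left(12 \left(-3\right)\right)^{2} + 97 = \left(-8 + 7\right) \left(-36\right)^{2} + 97 = \left(-1\right) 1296 + 97 = -1296 + 97 = -1199$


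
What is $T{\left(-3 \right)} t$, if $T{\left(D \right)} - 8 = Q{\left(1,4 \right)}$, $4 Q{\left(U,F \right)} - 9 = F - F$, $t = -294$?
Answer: $- \frac{6027}{2} \approx -3013.5$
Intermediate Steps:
$Q{\left(U,F \right)} = \frac{9}{4}$ ($Q{\left(U,F \right)} = \frac{9}{4} + \frac{F - F}{4} = \frac{9}{4} + \frac{1}{4} \cdot 0 = \frac{9}{4} + 0 = \frac{9}{4}$)
$T{\left(D \right)} = \frac{41}{4}$ ($T{\left(D \right)} = 8 + \frac{9}{4} = \frac{41}{4}$)
$T{\left(-3 \right)} t = \frac{41}{4} \left(-294\right) = - \frac{6027}{2}$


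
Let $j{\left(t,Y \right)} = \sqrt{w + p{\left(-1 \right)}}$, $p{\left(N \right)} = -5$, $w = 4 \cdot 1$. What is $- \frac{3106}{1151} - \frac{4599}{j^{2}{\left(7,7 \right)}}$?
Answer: $\frac{5290343}{1151} \approx 4596.3$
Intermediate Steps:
$w = 4$
$j{\left(t,Y \right)} = i$ ($j{\left(t,Y \right)} = \sqrt{4 - 5} = \sqrt{-1} = i$)
$- \frac{3106}{1151} - \frac{4599}{j^{2}{\left(7,7 \right)}} = - \frac{3106}{1151} - \frac{4599}{i^{2}} = \left(-3106\right) \frac{1}{1151} - \frac{4599}{-1} = - \frac{3106}{1151} - -4599 = - \frac{3106}{1151} + 4599 = \frac{5290343}{1151}$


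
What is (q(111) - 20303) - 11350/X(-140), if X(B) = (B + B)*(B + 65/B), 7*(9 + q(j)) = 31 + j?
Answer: -558659131/27531 ≈ -20292.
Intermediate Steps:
q(j) = -32/7 + j/7 (q(j) = -9 + (31 + j)/7 = -9 + (31/7 + j/7) = -32/7 + j/7)
X(B) = 2*B*(B + 65/B) (X(B) = (2*B)*(B + 65/B) = 2*B*(B + 65/B))
(q(111) - 20303) - 11350/X(-140) = ((-32/7 + (⅐)*111) - 20303) - 11350/(130 + 2*(-140)²) = ((-32/7 + 111/7) - 20303) - 11350/(130 + 2*19600) = (79/7 - 20303) - 11350/(130 + 39200) = -142042/7 - 11350/39330 = -142042/7 - 11350*1/39330 = -142042/7 - 1135/3933 = -558659131/27531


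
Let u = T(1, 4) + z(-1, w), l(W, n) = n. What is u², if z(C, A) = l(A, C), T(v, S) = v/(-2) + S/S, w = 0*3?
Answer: ¼ ≈ 0.25000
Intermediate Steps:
w = 0
T(v, S) = 1 - v/2 (T(v, S) = v*(-½) + 1 = -v/2 + 1 = 1 - v/2)
z(C, A) = C
u = -½ (u = (1 - ½*1) - 1 = (1 - ½) - 1 = ½ - 1 = -½ ≈ -0.50000)
u² = (-½)² = ¼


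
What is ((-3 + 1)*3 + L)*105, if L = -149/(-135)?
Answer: -4627/9 ≈ -514.11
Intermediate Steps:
L = 149/135 (L = -149*(-1/135) = 149/135 ≈ 1.1037)
((-3 + 1)*3 + L)*105 = ((-3 + 1)*3 + 149/135)*105 = (-2*3 + 149/135)*105 = (-6 + 149/135)*105 = -661/135*105 = -4627/9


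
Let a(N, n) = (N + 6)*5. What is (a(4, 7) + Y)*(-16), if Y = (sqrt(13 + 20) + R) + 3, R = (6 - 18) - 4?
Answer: -592 - 16*sqrt(33) ≈ -683.91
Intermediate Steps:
R = -16 (R = -12 - 4 = -16)
Y = -13 + sqrt(33) (Y = (sqrt(13 + 20) - 16) + 3 = (sqrt(33) - 16) + 3 = (-16 + sqrt(33)) + 3 = -13 + sqrt(33) ≈ -7.2554)
a(N, n) = 30 + 5*N (a(N, n) = (6 + N)*5 = 30 + 5*N)
(a(4, 7) + Y)*(-16) = ((30 + 5*4) + (-13 + sqrt(33)))*(-16) = ((30 + 20) + (-13 + sqrt(33)))*(-16) = (50 + (-13 + sqrt(33)))*(-16) = (37 + sqrt(33))*(-16) = -592 - 16*sqrt(33)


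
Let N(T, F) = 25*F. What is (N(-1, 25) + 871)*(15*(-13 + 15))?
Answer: 44880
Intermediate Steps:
(N(-1, 25) + 871)*(15*(-13 + 15)) = (25*25 + 871)*(15*(-13 + 15)) = (625 + 871)*(15*2) = 1496*30 = 44880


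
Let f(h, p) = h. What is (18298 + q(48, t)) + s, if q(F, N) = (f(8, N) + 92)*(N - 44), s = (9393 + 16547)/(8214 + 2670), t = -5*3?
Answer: 33741443/2721 ≈ 12400.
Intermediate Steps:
t = -15
s = 6485/2721 (s = 25940/10884 = 25940*(1/10884) = 6485/2721 ≈ 2.3833)
q(F, N) = -4400 + 100*N (q(F, N) = (8 + 92)*(N - 44) = 100*(-44 + N) = -4400 + 100*N)
(18298 + q(48, t)) + s = (18298 + (-4400 + 100*(-15))) + 6485/2721 = (18298 + (-4400 - 1500)) + 6485/2721 = (18298 - 5900) + 6485/2721 = 12398 + 6485/2721 = 33741443/2721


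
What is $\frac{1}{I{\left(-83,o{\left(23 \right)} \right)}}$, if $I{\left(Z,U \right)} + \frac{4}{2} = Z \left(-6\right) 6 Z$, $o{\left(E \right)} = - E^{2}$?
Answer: $- \frac{1}{248006} \approx -4.0322 \cdot 10^{-6}$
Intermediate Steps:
$I{\left(Z,U \right)} = -2 - 36 Z^{2}$ ($I{\left(Z,U \right)} = -2 + Z \left(-6\right) 6 Z = -2 + - 6 Z 6 Z = -2 + - 36 Z Z = -2 - 36 Z^{2}$)
$\frac{1}{I{\left(-83,o{\left(23 \right)} \right)}} = \frac{1}{-2 - 36 \left(-83\right)^{2}} = \frac{1}{-2 - 248004} = \frac{1}{-248006} = - \frac{1}{248006}$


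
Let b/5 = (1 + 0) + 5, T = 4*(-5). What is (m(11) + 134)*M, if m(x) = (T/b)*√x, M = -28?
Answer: -3752 + 56*√11/3 ≈ -3690.1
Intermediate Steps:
T = -20
b = 30 (b = 5*((1 + 0) + 5) = 5*(1 + 5) = 5*6 = 30)
m(x) = -2*√x/3 (m(x) = (-20/30)*√x = (-20*1/30)*√x = -2*√x/3)
(m(11) + 134)*M = (-2*√11/3 + 134)*(-28) = (134 - 2*√11/3)*(-28) = -3752 + 56*√11/3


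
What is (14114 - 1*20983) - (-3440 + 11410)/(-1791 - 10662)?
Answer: -85531687/12453 ≈ -6868.4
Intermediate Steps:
(14114 - 1*20983) - (-3440 + 11410)/(-1791 - 10662) = (14114 - 20983) - 7970/(-12453) = -6869 - 7970*(-1)/12453 = -6869 - 1*(-7970/12453) = -6869 + 7970/12453 = -85531687/12453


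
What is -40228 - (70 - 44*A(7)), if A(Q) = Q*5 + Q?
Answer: -38450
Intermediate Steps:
A(Q) = 6*Q (A(Q) = 5*Q + Q = 6*Q)
-40228 - (70 - 44*A(7)) = -40228 - (70 - 264*7) = -40228 - (70 - 44*42) = -40228 - (70 - 1848) = -40228 - 1*(-1778) = -40228 + 1778 = -38450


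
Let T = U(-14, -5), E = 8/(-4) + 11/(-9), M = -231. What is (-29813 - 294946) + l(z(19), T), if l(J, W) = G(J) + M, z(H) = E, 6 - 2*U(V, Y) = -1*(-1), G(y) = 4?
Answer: -324986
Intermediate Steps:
U(V, Y) = 5/2 (U(V, Y) = 3 - (-1)*(-1)/2 = 3 - ½*1 = 3 - ½ = 5/2)
E = -29/9 (E = 8*(-¼) + 11*(-⅑) = -2 - 11/9 = -29/9 ≈ -3.2222)
z(H) = -29/9
T = 5/2 ≈ 2.5000
l(J, W) = -227 (l(J, W) = 4 - 231 = -227)
(-29813 - 294946) + l(z(19), T) = (-29813 - 294946) - 227 = -324759 - 227 = -324986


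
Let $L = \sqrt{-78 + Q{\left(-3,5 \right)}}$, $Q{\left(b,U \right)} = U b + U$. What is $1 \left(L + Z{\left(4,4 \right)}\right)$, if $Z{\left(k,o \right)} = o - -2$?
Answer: $6 + 2 i \sqrt{22} \approx 6.0 + 9.3808 i$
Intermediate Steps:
$Q{\left(b,U \right)} = U + U b$
$Z{\left(k,o \right)} = 2 + o$ ($Z{\left(k,o \right)} = o + 2 = 2 + o$)
$L = 2 i \sqrt{22}$ ($L = \sqrt{-78 + 5 \left(1 - 3\right)} = \sqrt{-78 + 5 \left(-2\right)} = \sqrt{-78 - 10} = \sqrt{-88} = 2 i \sqrt{22} \approx 9.3808 i$)
$1 \left(L + Z{\left(4,4 \right)}\right) = 1 \left(2 i \sqrt{22} + \left(2 + 4\right)\right) = 1 \left(2 i \sqrt{22} + 6\right) = 1 \left(6 + 2 i \sqrt{22}\right) = 6 + 2 i \sqrt{22}$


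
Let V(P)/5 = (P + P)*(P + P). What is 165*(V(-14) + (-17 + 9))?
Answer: 645480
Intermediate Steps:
V(P) = 20*P² (V(P) = 5*((P + P)*(P + P)) = 5*((2*P)*(2*P)) = 5*(4*P²) = 20*P²)
165*(V(-14) + (-17 + 9)) = 165*(20*(-14)² + (-17 + 9)) = 165*(20*196 - 8) = 165*(3920 - 8) = 165*3912 = 645480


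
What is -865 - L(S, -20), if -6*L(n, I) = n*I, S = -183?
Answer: -255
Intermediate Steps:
L(n, I) = -I*n/6 (L(n, I) = -n*I/6 = -I*n/6)
-865 - L(S, -20) = -865 - (-1)*(-20)*(-183)/6 = -865 - 1*(-610) = -865 + 610 = -255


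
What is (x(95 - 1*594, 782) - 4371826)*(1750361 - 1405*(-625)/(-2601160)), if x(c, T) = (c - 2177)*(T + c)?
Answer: -2335278369104776009/260116 ≈ -8.9778e+12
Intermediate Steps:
x(c, T) = (-2177 + c)*(T + c)
(x(95 - 1*594, 782) - 4371826)*(1750361 - 1405*(-625)/(-2601160)) = (((95 - 1*594)² - 2177*782 - 2177*(95 - 1*594) + 782*(95 - 1*594)) - 4371826)*(1750361 - 1405*(-625)/(-2601160)) = (((95 - 594)² - 1702414 - 2177*(95 - 594) + 782*(95 - 594)) - 4371826)*(1750361 + 878125*(-1/2601160)) = (((-499)² - 1702414 - 2177*(-499) + 782*(-499)) - 4371826)*(1750361 - 175625/520232) = ((249001 - 1702414 + 1086323 - 390218) - 4371826)*(910593628127/520232) = (-757308 - 4371826)*(910593628127/520232) = -5129134*910593628127/520232 = -2335278369104776009/260116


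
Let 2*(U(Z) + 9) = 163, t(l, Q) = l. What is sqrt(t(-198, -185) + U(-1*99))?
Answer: I*sqrt(502)/2 ≈ 11.203*I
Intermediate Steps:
U(Z) = 145/2 (U(Z) = -9 + (1/2)*163 = -9 + 163/2 = 145/2)
sqrt(t(-198, -185) + U(-1*99)) = sqrt(-198 + 145/2) = sqrt(-251/2) = I*sqrt(502)/2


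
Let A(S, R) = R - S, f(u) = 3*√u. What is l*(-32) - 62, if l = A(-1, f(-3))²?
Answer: 770 - 192*I*√3 ≈ 770.0 - 332.55*I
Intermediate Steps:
l = (1 + 3*I*√3)² (l = (3*√(-3) - 1*(-1))² = (3*(I*√3) + 1)² = (3*I*√3 + 1)² = (1 + 3*I*√3)² ≈ -26.0 + 10.392*I)
l*(-32) - 62 = (-26 + 6*I*√3)*(-32) - 62 = (832 - 192*I*√3) - 62 = 770 - 192*I*√3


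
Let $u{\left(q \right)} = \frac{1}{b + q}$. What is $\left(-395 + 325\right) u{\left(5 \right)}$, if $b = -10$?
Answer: $14$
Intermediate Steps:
$u{\left(q \right)} = \frac{1}{-10 + q}$
$\left(-395 + 325\right) u{\left(5 \right)} = \frac{-395 + 325}{-10 + 5} = - \frac{70}{-5} = \left(-70\right) \left(- \frac{1}{5}\right) = 14$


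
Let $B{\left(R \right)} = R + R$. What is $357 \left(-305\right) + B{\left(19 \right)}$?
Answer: $-108847$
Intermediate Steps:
$B{\left(R \right)} = 2 R$
$357 \left(-305\right) + B{\left(19 \right)} = 357 \left(-305\right) + 2 \cdot 19 = -108885 + 38 = -108847$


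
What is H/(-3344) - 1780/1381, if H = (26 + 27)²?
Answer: -9831549/4618064 ≈ -2.1289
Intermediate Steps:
H = 2809 (H = 53² = 2809)
H/(-3344) - 1780/1381 = 2809/(-3344) - 1780/1381 = 2809*(-1/3344) - 1780*1/1381 = -2809/3344 - 1780/1381 = -9831549/4618064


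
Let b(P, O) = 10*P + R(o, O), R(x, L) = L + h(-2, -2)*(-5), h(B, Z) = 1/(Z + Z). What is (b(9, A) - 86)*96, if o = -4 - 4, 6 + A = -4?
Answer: -456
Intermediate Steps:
A = -10 (A = -6 - 4 = -10)
o = -8
h(B, Z) = 1/(2*Z)
R(x, L) = 5/4 + L (R(x, L) = L + ((½)/(-2))*(-5) = L + ((½)*(-½))*(-5) = L - ¼*(-5) = L + 5/4 = 5/4 + L)
b(P, O) = 5/4 + O + 10*P (b(P, O) = 10*P + (5/4 + O) = 5/4 + O + 10*P)
(b(9, A) - 86)*96 = ((5/4 - 10 + 10*9) - 86)*96 = ((5/4 - 10 + 90) - 86)*96 = (325/4 - 86)*96 = -19/4*96 = -456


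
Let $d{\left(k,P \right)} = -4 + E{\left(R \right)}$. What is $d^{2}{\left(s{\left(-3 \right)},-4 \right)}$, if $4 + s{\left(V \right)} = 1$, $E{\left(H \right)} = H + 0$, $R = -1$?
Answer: $25$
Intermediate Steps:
$E{\left(H \right)} = H$
$s{\left(V \right)} = -3$ ($s{\left(V \right)} = -4 + 1 = -3$)
$d{\left(k,P \right)} = -5$ ($d{\left(k,P \right)} = -4 - 1 = -5$)
$d^{2}{\left(s{\left(-3 \right)},-4 \right)} = \left(-5\right)^{2} = 25$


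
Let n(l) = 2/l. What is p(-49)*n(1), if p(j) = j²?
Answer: 4802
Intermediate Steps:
p(-49)*n(1) = (-49)²*(2/1) = 2401*(2*1) = 2401*2 = 4802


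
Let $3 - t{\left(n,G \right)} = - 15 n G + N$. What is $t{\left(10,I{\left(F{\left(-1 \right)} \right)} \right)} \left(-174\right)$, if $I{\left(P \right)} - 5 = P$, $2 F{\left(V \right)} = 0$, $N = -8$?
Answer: $-132414$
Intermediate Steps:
$F{\left(V \right)} = 0$ ($F{\left(V \right)} = \frac{1}{2} \cdot 0 = 0$)
$I{\left(P \right)} = 5 + P$
$t{\left(n,G \right)} = 11 + 15 G n$ ($t{\left(n,G \right)} = 3 - \left(- 15 n G - 8\right) = 3 - \left(- 15 G n - 8\right) = 3 - \left(-8 - 15 G n\right) = 3 + \left(8 + 15 G n\right) = 11 + 15 G n$)
$t{\left(10,I{\left(F{\left(-1 \right)} \right)} \right)} \left(-174\right) = \left(11 + 15 \left(5 + 0\right) 10\right) \left(-174\right) = \left(11 + 15 \cdot 5 \cdot 10\right) \left(-174\right) = \left(11 + 750\right) \left(-174\right) = 761 \left(-174\right) = -132414$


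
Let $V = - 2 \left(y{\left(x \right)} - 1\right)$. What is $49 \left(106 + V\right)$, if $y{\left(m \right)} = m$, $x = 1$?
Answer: $5194$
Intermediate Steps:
$V = 0$ ($V = - 2 \left(1 - 1\right) = \left(-2\right) 0 = 0$)
$49 \left(106 + V\right) = 49 \left(106 + 0\right) = 49 \cdot 106 = 5194$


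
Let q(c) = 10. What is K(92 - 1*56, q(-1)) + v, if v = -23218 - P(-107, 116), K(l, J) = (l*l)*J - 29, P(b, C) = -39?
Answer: -10248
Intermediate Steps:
K(l, J) = -29 + J*l² (K(l, J) = l²*J - 29 = J*l² - 29 = -29 + J*l²)
v = -23179 (v = -23218 - 1*(-39) = -23218 + 39 = -23179)
K(92 - 1*56, q(-1)) + v = (-29 + 10*(92 - 1*56)²) - 23179 = (-29 + 10*(92 - 56)²) - 23179 = (-29 + 10*36²) - 23179 = (-29 + 10*1296) - 23179 = (-29 + 12960) - 23179 = 12931 - 23179 = -10248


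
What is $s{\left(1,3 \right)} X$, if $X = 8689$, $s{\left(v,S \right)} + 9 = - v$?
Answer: $-86890$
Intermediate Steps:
$s{\left(v,S \right)} = -9 - v$
$s{\left(1,3 \right)} X = \left(-9 - 1\right) 8689 = \left(-10\right) 8689 = -86890$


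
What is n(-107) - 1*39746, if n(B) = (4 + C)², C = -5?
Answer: -39745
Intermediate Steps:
n(B) = 1 (n(B) = (4 - 5)² = (-1)² = 1)
n(-107) - 1*39746 = 1 - 1*39746 = 1 - 39746 = -39745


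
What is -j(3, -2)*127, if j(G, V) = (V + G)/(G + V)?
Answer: -127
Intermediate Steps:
j(G, V) = 1 (j(G, V) = (G + V)/(G + V) = 1)
-j(3, -2)*127 = -127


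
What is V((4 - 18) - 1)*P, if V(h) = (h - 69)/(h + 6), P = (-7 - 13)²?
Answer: 11200/3 ≈ 3733.3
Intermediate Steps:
P = 400 (P = (-20)² = 400)
V(h) = (-69 + h)/(6 + h)
V((4 - 18) - 1)*P = ((-69 + ((4 - 18) - 1))/(6 + ((4 - 18) - 1)))*400 = ((-69 + (-14 - 1))/(6 + (-14 - 1)))*400 = ((-69 - 15)/(6 - 15))*400 = (-84/(-9))*400 = -⅑*(-84)*400 = (28/3)*400 = 11200/3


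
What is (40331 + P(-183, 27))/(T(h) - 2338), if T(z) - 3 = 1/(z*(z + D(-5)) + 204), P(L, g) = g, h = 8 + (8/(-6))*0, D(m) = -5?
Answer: -9201624/532379 ≈ -17.284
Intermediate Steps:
h = 8 (h = 8 + (8*(-⅙))*0 = 8 - 4/3*0 = 8 + 0 = 8)
T(z) = 3 + 1/(204 + z*(-5 + z)) (T(z) = 3 + 1/(z*(z - 5) + 204) = 3 + 1/(z*(-5 + z) + 204) = 3 + 1/(204 + z*(-5 + z)))
(40331 + P(-183, 27))/(T(h) - 2338) = (40331 + 27)/((613 - 15*8 + 3*8²)/(204 + 8² - 5*8) - 2338) = 40358/((613 - 120 + 3*64)/(204 + 64 - 40) - 2338) = 40358/((613 - 120 + 192)/228 - 2338) = 40358/((1/228)*685 - 2338) = 40358/(685/228 - 2338) = 40358/(-532379/228) = 40358*(-228/532379) = -9201624/532379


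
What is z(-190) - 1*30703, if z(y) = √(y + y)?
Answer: -30703 + 2*I*√95 ≈ -30703.0 + 19.494*I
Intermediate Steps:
z(y) = √2*√y (z(y) = √(2*y) = √2*√y)
z(-190) - 1*30703 = √2*√(-190) - 1*30703 = √2*(I*√190) - 30703 = 2*I*√95 - 30703 = -30703 + 2*I*√95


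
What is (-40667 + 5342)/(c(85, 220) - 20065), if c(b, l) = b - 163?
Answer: 35325/20143 ≈ 1.7537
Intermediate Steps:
c(b, l) = -163 + b
(-40667 + 5342)/(c(85, 220) - 20065) = (-40667 + 5342)/((-163 + 85) - 20065) = -35325/(-78 - 20065) = -35325/(-20143) = -35325*(-1/20143) = 35325/20143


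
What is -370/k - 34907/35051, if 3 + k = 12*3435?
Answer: -1451730689/1444697067 ≈ -1.0049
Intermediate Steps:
k = 41217 (k = -3 + 12*3435 = -3 + 41220 = 41217)
-370/k - 34907/35051 = -370/41217 - 34907/35051 = -1451730689/1444697067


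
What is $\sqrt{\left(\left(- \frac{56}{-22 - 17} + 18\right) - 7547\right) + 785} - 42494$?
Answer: $-42494 + \frac{4 i \sqrt{640965}}{39} \approx -42494.0 + 82.113 i$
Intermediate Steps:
$\sqrt{\left(\left(- \frac{56}{-22 - 17} + 18\right) - 7547\right) + 785} - 42494 = \sqrt{\left(\left(- \frac{56}{-39} + 18\right) - 7547\right) + 785} - 42494 = \sqrt{\left(\left(\left(-56\right) \left(- \frac{1}{39}\right) + 18\right) - 7547\right) + 785} - 42494 = \sqrt{\left(\left(\frac{56}{39} + 18\right) - 7547\right) + 785} - 42494 = \sqrt{\left(\frac{758}{39} - 7547\right) + 785} - 42494 = \sqrt{- \frac{293575}{39} + 785} - 42494 = \sqrt{- \frac{262960}{39}} - 42494 = \frac{4 i \sqrt{640965}}{39} - 42494 = -42494 + \frac{4 i \sqrt{640965}}{39}$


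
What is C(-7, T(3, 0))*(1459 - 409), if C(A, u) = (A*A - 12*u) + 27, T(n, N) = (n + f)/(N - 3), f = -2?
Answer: 84000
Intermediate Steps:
T(n, N) = (-2 + n)/(-3 + N) (T(n, N) = (n - 2)/(N - 3) = (-2 + n)/(-3 + N))
C(A, u) = 27 + A² - 12*u (C(A, u) = (A² - 12*u) + 27 = 27 + A² - 12*u)
C(-7, T(3, 0))*(1459 - 409) = (27 + (-7)² - 12*(-2 + 3)/(-3 + 0))*(1459 - 409) = (27 + 49 - 12/(-3))*1050 = (27 + 49 - (-4))*1050 = (27 + 49 - 12*(-⅓))*1050 = (27 + 49 + 4)*1050 = 80*1050 = 84000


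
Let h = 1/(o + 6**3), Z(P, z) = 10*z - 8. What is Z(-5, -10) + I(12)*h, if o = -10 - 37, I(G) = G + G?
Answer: -18228/169 ≈ -107.86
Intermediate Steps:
Z(P, z) = -8 + 10*z
I(G) = 2*G
o = -47
h = 1/169 (h = 1/(-47 + 6**3) = 1/(-47 + 216) = 1/169 ≈ 0.0059172)
Z(-5, -10) + I(12)*h = (-8 + 10*(-10)) + (2*12)*(1/169) = (-8 - 100) + 24*(1/169) = -108 + 24/169 = -18228/169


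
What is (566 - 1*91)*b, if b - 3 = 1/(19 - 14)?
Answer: 1520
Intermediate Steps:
b = 16/5 (b = 3 + 1/(19 - 14) = 3 + 1/5 = 3 + ⅕ = 16/5 ≈ 3.2000)
(566 - 1*91)*b = (566 - 1*91)*(16/5) = (566 - 91)*(16/5) = 475*(16/5) = 1520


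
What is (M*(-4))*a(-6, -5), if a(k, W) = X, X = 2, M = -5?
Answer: 40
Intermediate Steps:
a(k, W) = 2
(M*(-4))*a(-6, -5) = -5*(-4)*2 = 20*2 = 40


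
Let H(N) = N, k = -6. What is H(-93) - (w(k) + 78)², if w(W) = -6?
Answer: -5277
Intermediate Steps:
H(-93) - (w(k) + 78)² = -93 - (-6 + 78)² = -93 - 1*72² = -93 - 1*5184 = -93 - 5184 = -5277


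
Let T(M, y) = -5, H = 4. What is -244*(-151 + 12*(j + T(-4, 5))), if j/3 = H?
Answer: 16348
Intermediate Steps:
j = 12 (j = 3*4 = 12)
-244*(-151 + 12*(j + T(-4, 5))) = -244*(-151 + 12*(12 - 5)) = -244*(-151 + 12*7) = -244*(-151 + 84) = -244*(-67) = 16348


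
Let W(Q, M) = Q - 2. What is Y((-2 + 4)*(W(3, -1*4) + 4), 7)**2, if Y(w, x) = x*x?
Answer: 2401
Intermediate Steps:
W(Q, M) = -2 + Q
Y(w, x) = x**2
Y((-2 + 4)*(W(3, -1*4) + 4), 7)**2 = (7**2)**2 = 49**2 = 2401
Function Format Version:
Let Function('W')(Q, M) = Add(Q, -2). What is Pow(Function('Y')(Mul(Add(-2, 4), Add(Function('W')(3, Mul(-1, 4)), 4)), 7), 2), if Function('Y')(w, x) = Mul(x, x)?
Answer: 2401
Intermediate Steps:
Function('W')(Q, M) = Add(-2, Q)
Function('Y')(w, x) = Pow(x, 2)
Pow(Function('Y')(Mul(Add(-2, 4), Add(Function('W')(3, Mul(-1, 4)), 4)), 7), 2) = Pow(Pow(7, 2), 2) = Pow(49, 2) = 2401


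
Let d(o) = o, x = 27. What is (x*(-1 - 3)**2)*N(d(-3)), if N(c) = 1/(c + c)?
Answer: -72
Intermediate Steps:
N(c) = 1/(2*c)
(x*(-1 - 3)**2)*N(d(-3)) = (27*(-1 - 3)**2)*((1/2)/(-3)) = (27*(-4)**2)*((1/2)*(-1/3)) = (27*16)*(-1/6) = 432*(-1/6) = -72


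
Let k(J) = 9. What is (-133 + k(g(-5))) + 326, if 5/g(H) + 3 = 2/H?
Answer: 202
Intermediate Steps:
g(H) = 5/(-3 + 2/H)
(-133 + k(g(-5))) + 326 = (-133 + 9) + 326 = -124 + 326 = 202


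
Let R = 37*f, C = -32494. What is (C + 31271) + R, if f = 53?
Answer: 738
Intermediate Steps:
R = 1961 (R = 37*53 = 1961)
(C + 31271) + R = (-32494 + 31271) + 1961 = -1223 + 1961 = 738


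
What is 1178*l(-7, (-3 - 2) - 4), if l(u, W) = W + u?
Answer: -18848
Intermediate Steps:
1178*l(-7, (-3 - 2) - 4) = 1178*(((-3 - 2) - 4) - 7) = 1178*((-5 - 4) - 7) = 1178*(-9 - 7) = 1178*(-16) = -18848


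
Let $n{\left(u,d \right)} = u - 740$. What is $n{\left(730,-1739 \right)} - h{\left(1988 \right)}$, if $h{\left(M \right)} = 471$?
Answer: $-481$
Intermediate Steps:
$n{\left(u,d \right)} = -740 + u$ ($n{\left(u,d \right)} = u - 740 = -740 + u$)
$n{\left(730,-1739 \right)} - h{\left(1988 \right)} = \left(-740 + 730\right) - 471 = -10 - 471 = -481$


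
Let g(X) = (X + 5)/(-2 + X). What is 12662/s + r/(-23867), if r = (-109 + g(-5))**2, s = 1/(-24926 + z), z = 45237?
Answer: 6138064497813/23867 ≈ 2.5718e+8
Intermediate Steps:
g(X) = (5 + X)/(-2 + X)
s = 1/20311 (s = 1/(-24926 + 45237) = 1/20311 ≈ 4.9234e-5)
r = 11881 (r = (-109 + (5 - 5)/(-2 - 5))**2 = (-109 + 0/(-7))**2 = (-109 - 1/7*0)**2 = (-109 + 0)**2 = (-109)**2 = 11881)
12662/s + r/(-23867) = 12662/(1/20311) + 11881/(-23867) = 12662*20311 + 11881*(-1/23867) = 257177882 - 11881/23867 = 6138064497813/23867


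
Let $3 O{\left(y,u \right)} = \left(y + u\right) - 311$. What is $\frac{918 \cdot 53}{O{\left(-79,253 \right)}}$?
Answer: $- \frac{145962}{137} \approx -1065.4$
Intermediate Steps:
$O{\left(y,u \right)} = - \frac{311}{3} + \frac{u}{3} + \frac{y}{3}$ ($O{\left(y,u \right)} = \frac{\left(y + u\right) - 311}{3} = \frac{\left(u + y\right) - 311}{3} = \frac{-311 + u + y}{3} = - \frac{311}{3} + \frac{u}{3} + \frac{y}{3}$)
$\frac{918 \cdot 53}{O{\left(-79,253 \right)}} = \frac{918 \cdot 53}{- \frac{311}{3} + \frac{1}{3} \cdot 253 + \frac{1}{3} \left(-79\right)} = \frac{48654}{- \frac{311}{3} + \frac{253}{3} - \frac{79}{3}} = \frac{48654}{- \frac{137}{3}} = 48654 \left(- \frac{3}{137}\right) = - \frac{145962}{137}$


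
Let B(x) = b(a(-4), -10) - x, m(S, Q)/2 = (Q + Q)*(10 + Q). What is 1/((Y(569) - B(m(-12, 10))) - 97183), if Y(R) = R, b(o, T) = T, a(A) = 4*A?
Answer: -1/95804 ≈ -1.0438e-5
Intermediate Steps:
m(S, Q) = 4*Q*(10 + Q) (m(S, Q) = 2*((Q + Q)*(10 + Q)) = 2*((2*Q)*(10 + Q)) = 2*(2*Q*(10 + Q)) = 4*Q*(10 + Q))
B(x) = -10 - x
1/((Y(569) - B(m(-12, 10))) - 97183) = 1/((569 - (-10 - 4*10*(10 + 10))) - 97183) = 1/((569 - (-10 - 4*10*20)) - 97183) = 1/((569 - (-10 - 1*800)) - 97183) = 1/((569 - (-10 - 800)) - 97183) = 1/((569 - 1*(-810)) - 97183) = 1/((569 + 810) - 97183) = 1/(1379 - 97183) = 1/(-95804) = -1/95804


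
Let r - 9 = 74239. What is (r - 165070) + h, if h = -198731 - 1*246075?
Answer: -535628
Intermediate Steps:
r = 74248 (r = 9 + 74239 = 74248)
h = -444806 (h = -198731 - 246075 = -444806)
(r - 165070) + h = (74248 - 165070) - 444806 = -90822 - 444806 = -535628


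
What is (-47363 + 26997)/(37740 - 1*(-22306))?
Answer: -10183/30023 ≈ -0.33917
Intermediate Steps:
(-47363 + 26997)/(37740 - 1*(-22306)) = -20366/(37740 + 22306) = -20366/60046 = -20366*1/60046 = -10183/30023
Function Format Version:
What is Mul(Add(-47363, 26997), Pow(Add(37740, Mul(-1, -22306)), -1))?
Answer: Rational(-10183, 30023) ≈ -0.33917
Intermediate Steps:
Mul(Add(-47363, 26997), Pow(Add(37740, Mul(-1, -22306)), -1)) = Mul(-20366, Pow(Add(37740, 22306), -1)) = Mul(-20366, Pow(60046, -1)) = Mul(-20366, Rational(1, 60046)) = Rational(-10183, 30023)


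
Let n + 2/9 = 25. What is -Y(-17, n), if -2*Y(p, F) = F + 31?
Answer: 251/9 ≈ 27.889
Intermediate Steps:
n = 223/9 (n = -2/9 + 25 = 223/9 ≈ 24.778)
Y(p, F) = -31/2 - F/2 (Y(p, F) = -(F + 31)/2 = -(31 + F)/2 = -31/2 - F/2)
-Y(-17, n) = -(-31/2 - ½*223/9) = -(-31/2 - 223/18) = -1*(-251/9) = 251/9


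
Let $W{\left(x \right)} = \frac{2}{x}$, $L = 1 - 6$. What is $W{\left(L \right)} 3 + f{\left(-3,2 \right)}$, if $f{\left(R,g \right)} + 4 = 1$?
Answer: $- \frac{21}{5} \approx -4.2$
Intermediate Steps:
$L = -5$ ($L = 1 - 6 = -5$)
$f{\left(R,g \right)} = -3$ ($f{\left(R,g \right)} = -4 + 1 = -3$)
$W{\left(L \right)} 3 + f{\left(-3,2 \right)} = \frac{2}{-5} \cdot 3 - 3 = 2 \left(- \frac{1}{5}\right) 3 - 3 = \left(- \frac{2}{5}\right) 3 - 3 = - \frac{6}{5} - 3 = - \frac{21}{5}$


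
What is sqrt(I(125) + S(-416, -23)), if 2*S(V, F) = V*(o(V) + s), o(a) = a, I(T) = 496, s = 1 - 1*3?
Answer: 4*sqrt(5465) ≈ 295.70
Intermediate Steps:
s = -2 (s = 1 - 3 = -2)
S(V, F) = V*(-2 + V)/2 (S(V, F) = (V*(V - 2))/2 = (V*(-2 + V))/2 = V*(-2 + V)/2)
sqrt(I(125) + S(-416, -23)) = sqrt(496 + (1/2)*(-416)*(-2 - 416)) = sqrt(496 + (1/2)*(-416)*(-418)) = sqrt(496 + 86944) = sqrt(87440) = 4*sqrt(5465)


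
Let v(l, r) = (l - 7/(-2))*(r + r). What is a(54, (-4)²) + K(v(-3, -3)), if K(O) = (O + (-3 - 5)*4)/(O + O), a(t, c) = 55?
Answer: 365/6 ≈ 60.833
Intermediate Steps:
v(l, r) = 2*r*(7/2 + l) (v(l, r) = (l - 7*(-½))*(2*r) = (l + 7/2)*(2*r) = (7/2 + l)*(2*r) = 2*r*(7/2 + l))
K(O) = (-32 + O)/(2*O) (K(O) = (O - 8*4)/((2*O)) = (O - 32)*(1/(2*O)) = (-32 + O)*(1/(2*O)) = (-32 + O)/(2*O))
a(54, (-4)²) + K(v(-3, -3)) = 55 + (-32 - 3*(7 + 2*(-3)))/(2*((-3*(7 + 2*(-3))))) = 55 + (-32 - 3*(7 - 6))/(2*((-3*(7 - 6)))) = 55 + (-32 - 3*1)/(2*((-3*1))) = 55 + (½)*(-32 - 3)/(-3) = 55 + (½)*(-⅓)*(-35) = 55 + 35/6 = 365/6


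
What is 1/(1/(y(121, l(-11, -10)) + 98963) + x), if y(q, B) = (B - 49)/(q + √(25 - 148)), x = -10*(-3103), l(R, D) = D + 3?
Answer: 1121676179514993309/34805611861684593413131 + 14*I*√123/34805611861684593413131 ≈ 3.2227e-5 + 4.461e-21*I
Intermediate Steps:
l(R, D) = 3 + D
x = 31030
y(q, B) = (-49 + B)/(q + I*√123) (y(q, B) = (-49 + B)/(q + √(-123)) = (-49 + B)/(q + I*√123))
1/(1/(y(121, l(-11, -10)) + 98963) + x) = 1/(1/((-49 + (3 - 10))/(121 + I*√123) + 98963) + 31030) = 1/(1/((-49 - 7)/(121 + I*√123) + 98963) + 31030) = 1/(1/(-56/(121 + I*√123) + 98963) + 31030) = 1/(1/(98963 - 56/(121 + I*√123)) + 31030) = 1/(31030 + 1/(98963 - 56/(121 + I*√123)))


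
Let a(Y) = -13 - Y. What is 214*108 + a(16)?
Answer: 23083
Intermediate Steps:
214*108 + a(16) = 214*108 + (-13 - 1*16) = 23112 + (-13 - 16) = 23112 - 29 = 23083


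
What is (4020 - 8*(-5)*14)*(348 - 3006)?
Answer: -12173640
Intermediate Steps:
(4020 - 8*(-5)*14)*(348 - 3006) = (4020 + 40*14)*(-2658) = (4020 + 560)*(-2658) = 4580*(-2658) = -12173640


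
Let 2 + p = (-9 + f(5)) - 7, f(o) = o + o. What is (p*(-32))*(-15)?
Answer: -3840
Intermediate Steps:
f(o) = 2*o
p = -8 (p = -2 + ((-9 + 2*5) - 7) = -2 + ((-9 + 10) - 7) = -2 + (1 - 7) = -2 - 6 = -8)
(p*(-32))*(-15) = -8*(-32)*(-15) = 256*(-15) = -3840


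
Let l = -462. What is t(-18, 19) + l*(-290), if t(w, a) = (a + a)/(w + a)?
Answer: 134018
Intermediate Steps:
t(w, a) = 2*a/(a + w) (t(w, a) = (2*a)/(a + w) = 2*a/(a + w))
t(-18, 19) + l*(-290) = 2*19/(19 - 18) - 462*(-290) = 2*19/1 + 133980 = 2*19*1 + 133980 = 38 + 133980 = 134018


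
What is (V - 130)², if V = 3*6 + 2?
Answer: 12100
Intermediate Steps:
V = 20 (V = 18 + 2 = 20)
(V - 130)² = (20 - 130)² = (-110)² = 12100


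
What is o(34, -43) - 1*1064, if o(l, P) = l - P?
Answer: -987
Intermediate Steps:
o(34, -43) - 1*1064 = (34 - 1*(-43)) - 1*1064 = (34 + 43) - 1064 = 77 - 1064 = -987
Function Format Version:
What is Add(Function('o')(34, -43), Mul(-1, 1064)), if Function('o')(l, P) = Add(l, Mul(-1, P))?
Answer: -987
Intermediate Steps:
Add(Function('o')(34, -43), Mul(-1, 1064)) = Add(Add(34, Mul(-1, -43)), Mul(-1, 1064)) = Add(Add(34, 43), -1064) = Add(77, -1064) = -987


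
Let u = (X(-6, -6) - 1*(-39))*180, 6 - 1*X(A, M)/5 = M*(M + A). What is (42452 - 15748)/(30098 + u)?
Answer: -13352/11141 ≈ -1.1985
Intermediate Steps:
X(A, M) = 30 - 5*M*(A + M) (X(A, M) = 30 - 5*M*(M + A) = 30 - 5*M*(A + M))
u = -52380 (u = ((30 - 5*(-6)² - 5*(-6)*(-6)) - 1*(-39))*180 = ((30 - 5*36 - 180) + 39)*180 = ((30 - 180 - 180) + 39)*180 = (-330 + 39)*180 = -291*180 = -52380)
(42452 - 15748)/(30098 + u) = (42452 - 15748)/(30098 - 52380) = 26704/(-22282) = 26704*(-1/22282) = -13352/11141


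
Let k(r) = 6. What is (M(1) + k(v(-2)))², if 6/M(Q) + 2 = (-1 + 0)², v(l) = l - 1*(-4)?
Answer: 0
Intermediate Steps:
v(l) = 4 + l (v(l) = l + 4 = 4 + l)
M(Q) = -6 (M(Q) = 6/(-2 + (-1 + 0)²) = 6/(-2 + (-1)²) = 6/(-2 + 1) = 6/(-1) = 6*(-1) = -6)
(M(1) + k(v(-2)))² = (-6 + 6)² = 0² = 0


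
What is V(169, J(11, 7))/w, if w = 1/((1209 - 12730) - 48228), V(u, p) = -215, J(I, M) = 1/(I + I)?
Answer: 12846035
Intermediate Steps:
J(I, M) = 1/(2*I)
w = -1/59749 (w = 1/(-11521 - 48228) = 1/(-59749) = -1/59749 ≈ -1.6737e-5)
V(169, J(11, 7))/w = -215/(-1/59749) = -215*(-59749) = 12846035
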